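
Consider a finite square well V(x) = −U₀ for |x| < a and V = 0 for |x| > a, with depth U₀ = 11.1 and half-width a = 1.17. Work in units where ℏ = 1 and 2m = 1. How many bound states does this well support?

The dimensionless depth is z₀ = a√(2mU₀)/ℏ = 1.17 × √(11.10) = 3.898.
The even/odd transcendental equations gain one root per π/2 in z₀, giving N = 1 + ⌊2z₀/π⌋ = 1 + ⌊2.482⌋ = 3.

N = 3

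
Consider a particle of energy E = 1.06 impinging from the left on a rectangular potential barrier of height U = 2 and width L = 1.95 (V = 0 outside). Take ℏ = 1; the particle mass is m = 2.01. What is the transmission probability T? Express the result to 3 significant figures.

E < U: inside the barrier ψ ∝ e^{±κx} with κ = √(2m(U − E))/ℏ = 1.944.
κL = 3.791, sinh(κL) = 22.13.
Matching ψ, ψ′ at both faces gives T = [1 + U² sinh²(κL) / (4E(U − E))]⁻¹ = 1/492.5 = 0.00203.

T = 0.00203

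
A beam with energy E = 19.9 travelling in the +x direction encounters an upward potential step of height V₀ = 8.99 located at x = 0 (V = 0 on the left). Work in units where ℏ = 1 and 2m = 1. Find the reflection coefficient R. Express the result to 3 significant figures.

R = 0.0222

The wavenumbers are k₁ = √(2mE)/ℏ = 4.461 on the left and k₂ = √(2m(E − V₀))/ℏ = 3.303 on the right.
Continuity of ψ and ψ′ at the step yields the reflection amplitude r = (k₁ − k₂)/(k₁ + k₂) = 0.1491; thus R = |r|² = 0.02224, T = 0.9778.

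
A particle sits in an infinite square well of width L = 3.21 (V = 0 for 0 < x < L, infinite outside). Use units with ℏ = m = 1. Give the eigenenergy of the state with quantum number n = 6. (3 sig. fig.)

Requiring ψ(0) = ψ(L) = 0 quantises k = nπ/L, hence E_n = ℏ²k²/2m = n²π²ℏ²/(2mL²).
E_6 = 6² × π² / (2 × 1 × 3.21²) = 17.24.

E = 17.2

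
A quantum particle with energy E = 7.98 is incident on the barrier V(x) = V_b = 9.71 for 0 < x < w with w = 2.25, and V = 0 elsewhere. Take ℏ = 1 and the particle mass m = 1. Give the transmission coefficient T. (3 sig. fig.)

Since E < V_b the interior solution is evanescent with decay constant κ = √(2m(V_b − E))/ℏ = 1.860.
κw = 4.185, sinh(κw) = 32.85.
Matching ψ, ψ′ at both faces gives T = [1 + V_b² sinh²(κw) / (4E(V_b − E))]⁻¹ = 1/1843 = 0.000543.

T = 0.000543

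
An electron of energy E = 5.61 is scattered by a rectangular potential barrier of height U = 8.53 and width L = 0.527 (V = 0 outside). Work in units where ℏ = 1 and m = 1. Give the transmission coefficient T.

T = 0.249

E < U: inside the barrier ψ ∝ e^{±κx} with κ = √(2m(U − E))/ℏ = 2.417.
κL = 1.274, sinh(κL) = 1.647.
The exact tunnelling result is T⁻¹ = 1 + U² sinh²(κL) / [4E(U − E)] = 4.012, so T = 0.249.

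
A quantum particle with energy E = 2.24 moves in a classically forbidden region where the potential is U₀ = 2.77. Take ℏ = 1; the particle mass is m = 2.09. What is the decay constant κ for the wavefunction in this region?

Since E < U₀ the TISE in this region is ψ'' = κ²ψ with κ = √(2m(U₀ − E))/ℏ.
κ = √(2 × 2.09 × 0.53) = 1.488.

κ = 1.49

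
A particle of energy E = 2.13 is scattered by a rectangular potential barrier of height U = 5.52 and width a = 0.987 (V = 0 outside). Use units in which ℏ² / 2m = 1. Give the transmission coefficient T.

E < U: inside the barrier ψ ∝ e^{±κx} with κ = √(2m(U − E))/ℏ = 1.841.
κa = 1.817, sinh(κa) = 2.996.
The exact tunnelling result is T⁻¹ = 1 + U² sinh²(κa) / [4E(U − E)] = 10.47, so T = 0.0955.

T = 0.0955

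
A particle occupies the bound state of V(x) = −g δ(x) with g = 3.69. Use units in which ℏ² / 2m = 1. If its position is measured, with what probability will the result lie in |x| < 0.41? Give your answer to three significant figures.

P = 0.780

The normalised bound state is ψ = √κ e^{−κ|x|} with κ = mg/ℏ² = 1.845.
P(|x| < d) = ∫_{−d}^{d} κ e^{−2κ|x|} dx = 1 − e^{−2κd} = 1 − e^{−1.513} = 0.7797.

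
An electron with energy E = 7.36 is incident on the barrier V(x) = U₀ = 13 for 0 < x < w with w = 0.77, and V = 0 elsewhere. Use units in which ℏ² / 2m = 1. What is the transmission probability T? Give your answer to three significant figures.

Since E < U₀ the interior solution is evanescent with decay constant κ = √(2m(U₀ − E))/ℏ = 2.375.
κw = 1.829, sinh(κw) = 3.032.
Matching ψ, ψ′ at both faces gives T = [1 + U₀² sinh²(κw) / (4E(U₀ − E))]⁻¹ = 1/10.36 = 0.0965.

T = 0.0965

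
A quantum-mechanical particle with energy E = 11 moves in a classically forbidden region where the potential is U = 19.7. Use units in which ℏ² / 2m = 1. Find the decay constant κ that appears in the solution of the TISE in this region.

κ = 2.95

Since E < U the TISE in this region is ψ'' = κ²ψ with κ = √(2m(U − E))/ℏ.
κ = √(2 × 0.5 × 8.7) = 2.950.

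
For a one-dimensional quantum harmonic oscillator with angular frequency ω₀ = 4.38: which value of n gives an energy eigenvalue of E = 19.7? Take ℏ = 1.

Invert E_n = (n + ½)ℏω₀: n = E/ℏω₀ − ½ = 3.998, so n = 4.

n = 4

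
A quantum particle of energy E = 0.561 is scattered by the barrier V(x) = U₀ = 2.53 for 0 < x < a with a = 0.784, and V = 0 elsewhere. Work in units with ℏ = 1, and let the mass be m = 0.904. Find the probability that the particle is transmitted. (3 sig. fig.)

T = 0.137

E < U₀: inside the barrier ψ ∝ e^{±κx} with κ = √(2m(U₀ − E))/ℏ = 1.887.
κa = 1.479, sinh(κa) = 2.081.
The exact tunnelling result is T⁻¹ = 1 + U₀² sinh²(κa) / [4E(U₀ − E)] = 7.273, so T = 0.137.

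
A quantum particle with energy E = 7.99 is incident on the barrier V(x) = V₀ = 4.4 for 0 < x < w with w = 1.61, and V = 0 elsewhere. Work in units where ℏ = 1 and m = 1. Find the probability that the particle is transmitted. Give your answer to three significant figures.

Above the barrier the interior wavenumber is k₂ = √(2m(E − V₀))/ℏ = 2.680, giving phase k₂w = 4.314.
Matching at both interfaces gives T⁻¹ = 1 + V₀² sin²(k₂w) / [4E(E − V₀)] = 1.143, hence T = 0.875.

T = 0.875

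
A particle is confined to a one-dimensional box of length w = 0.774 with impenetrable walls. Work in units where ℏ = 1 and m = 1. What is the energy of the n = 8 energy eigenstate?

E = 527

The infinite-well eigenfunctions ψ_n = √(2/w) sin(nπx/w) vanish at both walls, giving E_n = n²π²ℏ²/(2mw²).
E_8 = 8² × π² / (2 × 1 × 0.774²) = 527.2.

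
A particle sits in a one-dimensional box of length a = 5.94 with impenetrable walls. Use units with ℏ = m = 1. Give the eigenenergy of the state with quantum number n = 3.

E = 1.26

Requiring ψ(0) = ψ(a) = 0 quantises k = nπ/a, hence E_n = ℏ²k²/2m = n²π²ℏ²/(2ma²).
E_3 = 3² × π² / (2 × 1 × 5.94²) = 1.259.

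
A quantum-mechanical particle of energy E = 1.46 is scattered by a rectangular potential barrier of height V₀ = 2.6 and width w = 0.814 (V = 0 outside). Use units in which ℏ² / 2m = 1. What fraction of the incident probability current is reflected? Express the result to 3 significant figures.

R = 0.495

E < V₀: inside the barrier ψ ∝ e^{±κx} with κ = √(2m(V₀ − E))/ℏ = 1.068.
κw = 0.8691, sinh(κw) = 0.9827.
The exact tunnelling result is T⁻¹ = 1 + V₀² sinh²(κw) / [4E(V₀ − E)] = 1.981, so T = 0.505.
R = 1 − T = 0.495.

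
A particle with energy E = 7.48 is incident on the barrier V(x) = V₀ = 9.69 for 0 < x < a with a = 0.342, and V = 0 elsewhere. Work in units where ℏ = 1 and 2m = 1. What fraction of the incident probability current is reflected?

Since E < V₀ the interior solution is evanescent with decay constant κ = √(2m(V₀ − E))/ℏ = 1.487.
κa = 0.5084, sinh(κa) = 0.5306.
Matching ψ, ψ′ at both faces gives T = [1 + V₀² sinh²(κa) / (4E(V₀ − E))]⁻¹ = 1/1.400 = 0.714.
R = 1 − T = 0.286.

R = 0.286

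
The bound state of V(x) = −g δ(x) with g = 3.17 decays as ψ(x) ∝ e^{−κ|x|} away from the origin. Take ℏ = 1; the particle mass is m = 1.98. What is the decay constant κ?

κ = 6.28

Integrating the TISE across x = 0 gives the cusp condition ψ'(0⁺) − ψ'(0⁻) = −(2mg/ℏ²)ψ(0).
With ψ ∝ e^{−κ|x|} this yields −2κ = −2mg/ℏ², so κ = mg/ℏ² = 6.277.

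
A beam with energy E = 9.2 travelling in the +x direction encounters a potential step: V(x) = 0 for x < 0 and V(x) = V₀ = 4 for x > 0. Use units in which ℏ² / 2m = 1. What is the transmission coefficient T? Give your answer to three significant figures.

On each side the TISE gives plane waves with k = √(2m(E − V))/ℏ: k₁ = √(2·½·9.2) = 3.033, k₂ = √(2·½·5.2) = 2.280.
Matching ψ and ψ′ at x = 0 gives r = (k₁ − k₂)/(k₁ + k₂), so R = r² = 0.02007 and T = 1 − R = 0.9799.

T = 0.980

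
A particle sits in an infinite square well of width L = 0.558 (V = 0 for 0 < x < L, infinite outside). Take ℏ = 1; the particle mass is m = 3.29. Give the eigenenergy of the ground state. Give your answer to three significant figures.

The infinite-well eigenfunctions ψ_n = √(2/L) sin(nπx/L) vanish at both walls, giving E_n = n²π²ℏ²/(2mL²).
E_1 = 1² × π² / (2 × 3.29 × 0.558²) = 4.817.

E = 4.82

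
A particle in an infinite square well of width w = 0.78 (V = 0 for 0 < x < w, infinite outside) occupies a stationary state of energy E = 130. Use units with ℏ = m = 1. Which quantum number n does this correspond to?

n = 4

From E_n = n²π²ℏ²/(2mw²) invert to n = √(2mw²E)/(πℏ).
n = (0.78/π) × √(2 × 1 × 130) = 4.003 → n = 4.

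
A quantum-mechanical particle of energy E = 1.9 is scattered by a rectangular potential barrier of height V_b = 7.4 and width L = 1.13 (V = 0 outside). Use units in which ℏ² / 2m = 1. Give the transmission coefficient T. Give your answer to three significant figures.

T = 0.0152

Since E < V_b the interior solution is evanescent with decay constant κ = √(2m(V_b − E))/ℏ = 2.345.
κL = 2.650, sinh(κL) = 7.042.
The exact tunnelling result is T⁻¹ = 1 + V_b² sinh²(κL) / [4E(V_b − E)] = 65.97, so T = 0.0152.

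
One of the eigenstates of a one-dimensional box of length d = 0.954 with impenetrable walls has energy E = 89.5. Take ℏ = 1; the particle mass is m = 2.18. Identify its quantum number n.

n = 6

From E_n = n²π²ℏ²/(2md²) invert to n = √(2md²E)/(πℏ).
n = (0.954/π) × √(2 × 2.18 × 89.5) = 5.999 → n = 6.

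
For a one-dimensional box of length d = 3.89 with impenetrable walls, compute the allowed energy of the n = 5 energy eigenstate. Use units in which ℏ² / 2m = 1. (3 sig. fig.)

Requiring ψ(0) = ψ(d) = 0 quantises k = nπ/d, hence E_n = ℏ²k²/2m = n²π²ℏ²/(2md²).
E_5 = 5² × π² / (2 × 0.5 × 3.89²) = 16.31.

E = 16.3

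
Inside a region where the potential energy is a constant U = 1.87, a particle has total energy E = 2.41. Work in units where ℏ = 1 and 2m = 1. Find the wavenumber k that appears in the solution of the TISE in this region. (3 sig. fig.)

k = 0.735

With E > U the solution is oscillatory, ψ ∝ e^{±ikx} with k = √(2m(E − U))/ℏ.
k = √(2 × 0.5 × 0.54) = 0.7348.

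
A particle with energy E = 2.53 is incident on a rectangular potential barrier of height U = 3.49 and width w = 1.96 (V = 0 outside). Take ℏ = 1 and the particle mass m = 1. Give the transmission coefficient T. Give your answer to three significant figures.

T = 0.0139

Since E < U the interior solution is evanescent with decay constant κ = √(2m(U − E))/ℏ = 1.386.
κw = 2.716, sinh(κw) = 7.526.
Matching ψ, ψ′ at both faces gives T = [1 + U² sinh²(κw) / (4E(U − E))]⁻¹ = 1/72.01 = 0.0139.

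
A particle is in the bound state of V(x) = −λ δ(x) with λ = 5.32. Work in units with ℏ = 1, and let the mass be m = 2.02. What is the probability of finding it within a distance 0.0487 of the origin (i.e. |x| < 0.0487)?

The normalised bound state is ψ = √κ e^{−κ|x|} with κ = mλ/ℏ² = 10.75.
P(|x| < d) = ∫_{−d}^{d} κ e^{−2κ|x|} dx = 1 − e^{−2κd} = 1 − e^{−1.047} = 0.6489.

P = 0.649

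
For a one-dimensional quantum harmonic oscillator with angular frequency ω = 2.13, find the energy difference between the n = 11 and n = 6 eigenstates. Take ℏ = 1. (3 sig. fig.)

E_n = ℏω(n + ½), so ΔE = (11 − 6) ℏω = 5 × 2.13 = 10.65.

ΔE = 10.7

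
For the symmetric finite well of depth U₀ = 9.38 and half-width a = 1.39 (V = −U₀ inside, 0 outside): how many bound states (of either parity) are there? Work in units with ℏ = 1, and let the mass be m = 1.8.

Define the well-strength parameter z₀ = (a/ℏ)√(2mU₀) = 1.39 × √(2·1.8·9.38) = 8.077.
A new bound state (alternating even/odd) appears each time z₀ passes a multiple of π/2, so N = ⌊2z₀/π⌋ + 1 = ⌊5.142⌋ + 1 = 6.

N = 6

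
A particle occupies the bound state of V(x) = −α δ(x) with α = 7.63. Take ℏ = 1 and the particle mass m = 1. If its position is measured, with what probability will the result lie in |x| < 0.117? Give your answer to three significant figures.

The normalised bound state is ψ = √κ e^{−κ|x|} with κ = mα/ℏ² = 7.630.
P(|x| < d) = ∫_{−d}^{d} κ e^{−2κ|x|} dx = 1 − e^{−2κd} = 1 − e^{−1.785} = 0.8323.

P = 0.832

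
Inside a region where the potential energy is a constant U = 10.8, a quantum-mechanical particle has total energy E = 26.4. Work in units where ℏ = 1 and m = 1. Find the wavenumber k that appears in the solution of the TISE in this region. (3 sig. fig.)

k = 5.59

With E > U the solution is oscillatory, ψ ∝ e^{±ikx} with k = √(2m(E − U))/ℏ.
k = √(2 × 1 × 15.6) = 5.586.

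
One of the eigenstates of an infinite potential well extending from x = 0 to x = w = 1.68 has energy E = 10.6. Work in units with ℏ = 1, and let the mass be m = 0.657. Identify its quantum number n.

From E_n = n²π²ℏ²/(2mw²) invert to n = √(2mw²E)/(πℏ).
n = (1.68/π) × √(2 × 0.657 × 10.6) = 1.996 → n = 2.

n = 2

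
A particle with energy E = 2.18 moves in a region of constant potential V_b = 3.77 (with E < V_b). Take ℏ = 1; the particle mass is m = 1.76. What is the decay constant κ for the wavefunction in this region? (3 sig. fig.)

Since E < V_b the TISE in this region is ψ'' = κ²ψ with κ = √(2m(V_b − E))/ℏ.
κ = √(2 × 1.76 × 1.59) = 2.366.

κ = 2.37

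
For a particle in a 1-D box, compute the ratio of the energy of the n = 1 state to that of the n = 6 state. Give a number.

Since E_n ∝ n², the ratio is (1/6)² = 0.0277778.

0.0277778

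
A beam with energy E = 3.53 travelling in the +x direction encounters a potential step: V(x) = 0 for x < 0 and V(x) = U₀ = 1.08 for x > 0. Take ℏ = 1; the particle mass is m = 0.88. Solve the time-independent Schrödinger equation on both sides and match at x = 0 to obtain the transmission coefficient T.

T = 0.992

The wavenumbers are k₁ = √(2mE)/ℏ = 2.493 on the left and k₂ = √(2m(E − U₀))/ℏ = 2.077 on the right.
Matching ψ and ψ′ at x = 0 gives r = (k₁ − k₂)/(k₁ + k₂), so R = r² = 0.008290 and T = 1 − R = 0.9917.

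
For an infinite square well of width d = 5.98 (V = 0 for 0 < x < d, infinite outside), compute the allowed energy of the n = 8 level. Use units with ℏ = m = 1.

Requiring ψ(0) = ψ(d) = 0 quantises k = nπ/d, hence E_n = ℏ²k²/2m = n²π²ℏ²/(2md²).
E_8 = 8² × π² / (2 × 1 × 5.98²) = 8.832.

E = 8.83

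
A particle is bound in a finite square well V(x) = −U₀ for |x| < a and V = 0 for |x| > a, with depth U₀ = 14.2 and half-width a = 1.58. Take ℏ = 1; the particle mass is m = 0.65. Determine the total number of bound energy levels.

N = 5

Define the well-strength parameter z₀ = (a/ℏ)√(2mU₀) = 1.58 × √(2·0.65·14.2) = 6.788.
The even/odd transcendental equations gain one root per π/2 in z₀, giving N = 1 + ⌊2z₀/π⌋ = 1 + ⌊4.322⌋ = 5.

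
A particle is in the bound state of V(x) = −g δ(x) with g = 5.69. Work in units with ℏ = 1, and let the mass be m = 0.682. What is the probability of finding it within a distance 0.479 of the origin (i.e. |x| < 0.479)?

P = 0.976

The normalised bound state is ψ = √κ e^{−κ|x|} with κ = mg/ℏ² = 3.881.
P(|x| < d) = ∫_{−d}^{d} κ e^{−2κ|x|} dx = 1 − e^{−2κd} = 1 − e^{−3.718} = 0.9757.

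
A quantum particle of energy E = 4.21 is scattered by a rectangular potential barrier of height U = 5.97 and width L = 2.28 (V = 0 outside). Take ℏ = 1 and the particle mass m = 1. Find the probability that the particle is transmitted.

E < U: inside the barrier ψ ∝ e^{±κx} with κ = √(2m(U − E))/ℏ = 1.876.
κL = 4.278, sinh(κL) = 36.03.
The exact tunnelling result is T⁻¹ = 1 + U² sinh²(κL) / [4E(U − E)] = 1562, so T = 0.000640.

T = 0.000640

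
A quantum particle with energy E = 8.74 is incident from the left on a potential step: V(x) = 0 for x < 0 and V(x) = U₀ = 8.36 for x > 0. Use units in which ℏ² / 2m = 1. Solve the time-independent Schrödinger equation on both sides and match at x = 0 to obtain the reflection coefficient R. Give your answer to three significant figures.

R = 0.429

On each side the TISE gives plane waves with k = √(2m(E − V))/ℏ: k₁ = √(2·½·8.74) = 2.956, k₂ = √(2·½·0.38) = 0.6164.
Continuity of ψ and ψ′ at the step yields the reflection amplitude r = (k₁ − k₂)/(k₁ + k₂) = 0.6549; thus R = |r|² = 0.4289, T = 0.5711.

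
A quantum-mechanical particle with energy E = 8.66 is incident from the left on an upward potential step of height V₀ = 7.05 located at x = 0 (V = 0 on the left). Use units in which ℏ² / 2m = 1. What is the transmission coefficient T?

On each side the TISE gives plane waves with k = √(2m(E − V))/ℏ: k₁ = √(2·½·8.66) = 2.943, k₂ = √(2·½·1.61) = 1.269.
Continuity of ψ and ψ′ at the step yields the reflection amplitude r = (k₁ − k₂)/(k₁ + k₂) = 0.3975; thus R = |r|² = 0.1580, T = 0.8420.

T = 0.842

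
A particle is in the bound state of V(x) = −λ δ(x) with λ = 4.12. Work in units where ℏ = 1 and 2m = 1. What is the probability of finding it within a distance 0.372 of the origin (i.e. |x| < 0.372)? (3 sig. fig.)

P = 0.784

The normalised bound state is ψ = √κ e^{−κ|x|} with κ = mλ/ℏ² = 2.060.
P(|x| < d) = ∫_{−d}^{d} κ e^{−2κ|x|} dx = 1 − e^{−2κd} = 1 − e^{−1.533} = 0.7840.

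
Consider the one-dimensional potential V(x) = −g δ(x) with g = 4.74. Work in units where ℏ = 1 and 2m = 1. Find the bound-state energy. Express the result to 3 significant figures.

For x ≠ 0 the bound state is ψ ∝ e^{−κ|x|}; integrating the TISE across the delta gives the cusp condition 2κ = 2mg/ℏ², so κ = 2.370.
Then E = −ℏ²κ²/(2m) = −mg²/(2ℏ²) = -5.617.

E = -5.62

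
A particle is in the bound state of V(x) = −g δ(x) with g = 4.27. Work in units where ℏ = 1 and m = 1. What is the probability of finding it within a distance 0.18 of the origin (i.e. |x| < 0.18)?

The normalised bound state is ψ = √κ e^{−κ|x|} with κ = mg/ℏ² = 4.270.
P(|x| < d) = ∫_{−d}^{d} κ e^{−2κ|x|} dx = 1 − e^{−2κd} = 1 − e^{−1.537} = 0.7850.

P = 0.785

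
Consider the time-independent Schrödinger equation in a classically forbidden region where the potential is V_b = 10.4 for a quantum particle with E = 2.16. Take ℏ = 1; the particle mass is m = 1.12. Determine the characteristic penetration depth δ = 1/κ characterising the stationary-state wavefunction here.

δ = 0.233

Since E < V_b the TISE in this region is ψ'' = κ²ψ with κ = √(2m(V_b − E))/ℏ.
κ = √(2 × 1.12 × 8.24) = 4.296. The penetration depth is δ = 1/κ = 0.233.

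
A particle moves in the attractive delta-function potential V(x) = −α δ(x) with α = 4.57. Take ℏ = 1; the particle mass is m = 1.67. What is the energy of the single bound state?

E = -17.4

The bound state is ψ(x) = √κ e^{−κ|x|}. The derivative jump ψ'(0⁺) − ψ'(0⁻) = −(2mα/ℏ²)ψ(0) fixes κ = mα/ℏ² = 7.632.
Then E = −ℏ²κ²/(2m) = −mα²/(2ℏ²) = -17.44.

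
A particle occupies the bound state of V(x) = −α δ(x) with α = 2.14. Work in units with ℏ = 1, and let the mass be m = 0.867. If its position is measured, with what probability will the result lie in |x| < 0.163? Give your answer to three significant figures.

The normalised bound state is ψ = √κ e^{−κ|x|} with κ = mα/ℏ² = 1.855.
P(|x| < d) = ∫_{−d}^{d} κ e^{−2κ|x|} dx = 1 − e^{−2κd} = 1 − e^{−0.6049} = 0.4538.

P = 0.454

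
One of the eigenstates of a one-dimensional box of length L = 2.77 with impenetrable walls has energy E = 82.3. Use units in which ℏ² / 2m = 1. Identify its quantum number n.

From E_n = n²π²ℏ²/(2mL²) invert to n = √(2mL²E)/(πℏ).
n = (2.77/π) × √(2 × 0.5 × 82.3) = 7.999 → n = 8.

n = 8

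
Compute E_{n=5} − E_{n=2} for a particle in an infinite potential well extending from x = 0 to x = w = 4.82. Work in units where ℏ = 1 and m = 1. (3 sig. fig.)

E_n = n²π²ℏ²/(2mw²), so ΔE = (5² − 2²) π²ℏ²/(2mw²).
ΔE = 21 × π² / (2 × 1 × 4.82²) = 4.461.

ΔE = 4.46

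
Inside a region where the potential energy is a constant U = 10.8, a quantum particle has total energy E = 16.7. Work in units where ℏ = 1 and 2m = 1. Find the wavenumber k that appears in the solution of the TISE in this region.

k = 2.43

With E > U the solution is oscillatory, ψ ∝ e^{±ikx} with k = √(2m(E − U))/ℏ.
k = √(2 × 0.5 × 5.9) = 2.429.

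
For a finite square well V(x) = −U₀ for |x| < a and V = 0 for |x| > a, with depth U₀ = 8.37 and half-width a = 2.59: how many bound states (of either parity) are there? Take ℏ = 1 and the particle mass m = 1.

The dimensionless depth is z₀ = a√(2mU₀)/ℏ = 2.59 × √(16.74) = 10.60.
The even/odd transcendental equations gain one root per π/2 in z₀, giving N = 1 + ⌊2z₀/π⌋ = 1 + ⌊6.746⌋ = 7.

N = 7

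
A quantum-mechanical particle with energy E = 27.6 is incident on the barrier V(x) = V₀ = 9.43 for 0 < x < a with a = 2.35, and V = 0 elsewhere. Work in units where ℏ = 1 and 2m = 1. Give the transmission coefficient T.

E > V₀: inside the barrier k₂ = √(2m(E − V₀))/ℏ = 4.263, k₂a = 10.02.
Matching at both interfaces gives T⁻¹ = 1 + V₀² sin²(k₂a) / [4E(E − V₀)] = 1.014, hence T = 0.986.

T = 0.986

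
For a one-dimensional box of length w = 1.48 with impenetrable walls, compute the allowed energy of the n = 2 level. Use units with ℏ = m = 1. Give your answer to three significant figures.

Requiring ψ(0) = ψ(w) = 0 quantises k = nπ/w, hence E_n = ℏ²k²/2m = n²π²ℏ²/(2mw²).
E_2 = 2² × π² / (2 × 1 × 1.48²) = 9.012.

E = 9.01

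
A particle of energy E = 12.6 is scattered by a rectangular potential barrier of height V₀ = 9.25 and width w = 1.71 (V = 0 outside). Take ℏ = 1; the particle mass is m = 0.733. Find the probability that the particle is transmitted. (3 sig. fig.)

E > V₀: inside the barrier k₂ = √(2m(E − V₀))/ℏ = 2.216, k₂w = 3.790.
Matching at both interfaces gives T⁻¹ = 1 + V₀² sin²(k₂w) / [4E(E − V₀)] = 1.185, hence T = 0.844.

T = 0.844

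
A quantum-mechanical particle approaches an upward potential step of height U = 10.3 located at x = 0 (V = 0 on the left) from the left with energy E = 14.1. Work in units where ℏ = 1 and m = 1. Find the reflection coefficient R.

R = 0.100

On each side the TISE gives plane waves with k = √(2m(E − V))/ℏ: k₁ = √(2·1·14.1) = 5.310, k₂ = √(2·1·3.8) = 2.757.
Matching ψ and ψ′ at x = 0 gives r = (k₁ − k₂)/(k₁ + k₂), so R = r² = 0.1002 and T = 1 − R = 0.8998.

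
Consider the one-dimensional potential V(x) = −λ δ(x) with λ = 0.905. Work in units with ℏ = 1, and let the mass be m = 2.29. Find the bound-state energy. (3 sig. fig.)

E = -0.938

The bound state is ψ(x) = √κ e^{−κ|x|}. The derivative jump ψ'(0⁺) − ψ'(0⁻) = −(2mλ/ℏ²)ψ(0) fixes κ = mλ/ℏ² = 2.072.
Then E = −ℏ²κ²/(2m) = −mλ²/(2ℏ²) = -0.9378.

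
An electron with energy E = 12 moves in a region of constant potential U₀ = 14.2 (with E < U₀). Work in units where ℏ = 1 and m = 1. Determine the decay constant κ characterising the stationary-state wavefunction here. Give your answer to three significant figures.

Since E < U₀ the TISE in this region is ψ'' = κ²ψ with κ = √(2m(U₀ − E))/ℏ.
κ = √(2 × 1 × 2.2) = 2.098.

κ = 2.10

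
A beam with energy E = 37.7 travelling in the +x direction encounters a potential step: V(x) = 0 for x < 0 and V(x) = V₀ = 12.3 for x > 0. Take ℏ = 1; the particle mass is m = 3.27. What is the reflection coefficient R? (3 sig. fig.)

The wavenumbers are k₁ = √(2mE)/ℏ = 15.70 on the left and k₂ = √(2m(E − V₀))/ℏ = 12.89 on the right.
Matching ψ and ψ′ at x = 0 gives r = (k₁ − k₂)/(k₁ + k₂), so R = r² = 0.009684 and T = 1 − R = 0.9903.

R = 0.00968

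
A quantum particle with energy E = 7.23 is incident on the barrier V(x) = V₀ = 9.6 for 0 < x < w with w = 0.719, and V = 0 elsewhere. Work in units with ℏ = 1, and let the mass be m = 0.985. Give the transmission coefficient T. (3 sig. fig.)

T = 0.127

E < V₀: inside the barrier ψ ∝ e^{±κx} with κ = √(2m(V₀ − E))/ℏ = 2.161.
κw = 1.554, sinh(κw) = 2.258.
Matching ψ, ψ′ at both faces gives T = [1 + V₀² sinh²(κw) / (4E(V₀ − E))]⁻¹ = 1/7.858 = 0.127.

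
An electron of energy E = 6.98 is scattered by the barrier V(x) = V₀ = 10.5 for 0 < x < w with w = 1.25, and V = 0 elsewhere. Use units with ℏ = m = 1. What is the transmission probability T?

T = 0.00468

E < V₀: inside the barrier ψ ∝ e^{±κx} with κ = √(2m(V₀ − E))/ℏ = 2.653.
κw = 3.317, sinh(κw) = 13.77.
Matching ψ, ψ′ at both faces gives T = [1 + V₀² sinh²(κw) / (4E(V₀ − E))]⁻¹ = 1/213.6 = 0.00468.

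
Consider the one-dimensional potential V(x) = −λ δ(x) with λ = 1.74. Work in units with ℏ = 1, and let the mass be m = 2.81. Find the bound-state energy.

For x ≠ 0 the bound state is ψ ∝ e^{−κ|x|}; integrating the TISE across the delta gives the cusp condition 2κ = 2mλ/ℏ², so κ = 4.889.
Then E = −ℏ²κ²/(2m) = −mλ²/(2ℏ²) = -4.254.

E = -4.25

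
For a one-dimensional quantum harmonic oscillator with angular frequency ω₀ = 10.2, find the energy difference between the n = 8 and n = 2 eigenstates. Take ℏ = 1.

ΔE = 61.2

E_n = ℏω₀(n + ½), so ΔE = (8 − 2) ℏω₀ = 6 × 10.2 = 61.20.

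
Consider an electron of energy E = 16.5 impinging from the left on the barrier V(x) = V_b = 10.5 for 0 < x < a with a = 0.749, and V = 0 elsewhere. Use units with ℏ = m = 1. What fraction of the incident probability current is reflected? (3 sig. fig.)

R = 0.0700

E > V_b: inside the barrier k₂ = √(2m(E − V_b))/ℏ = 3.464, k₂a = 2.595.
Matching at both interfaces gives T⁻¹ = 1 + V_b² sin²(k₂a) / [4E(E − V_b)] = 1.075, hence T = 0.930.
R = 1 − T = 0.0700.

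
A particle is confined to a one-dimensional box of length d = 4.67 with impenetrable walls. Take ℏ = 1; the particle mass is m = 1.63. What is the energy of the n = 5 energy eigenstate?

E = 3.47

Requiring ψ(0) = ψ(d) = 0 quantises k = nπ/d, hence E_n = ℏ²k²/2m = n²π²ℏ²/(2md²).
E_5 = 5² × π² / (2 × 1.63 × 4.67²) = 3.470.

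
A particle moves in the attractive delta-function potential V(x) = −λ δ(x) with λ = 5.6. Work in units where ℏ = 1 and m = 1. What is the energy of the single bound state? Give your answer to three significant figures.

The bound state is ψ(x) = √κ e^{−κ|x|}. The derivative jump ψ'(0⁺) − ψ'(0⁻) = −(2mλ/ℏ²)ψ(0) fixes κ = mλ/ℏ² = 5.600.
Then E = −ℏ²κ²/(2m) = −mλ²/(2ℏ²) = -15.68.

E = -15.7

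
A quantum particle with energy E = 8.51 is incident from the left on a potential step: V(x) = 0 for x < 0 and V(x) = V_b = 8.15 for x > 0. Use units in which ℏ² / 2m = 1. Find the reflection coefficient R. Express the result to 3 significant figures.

R = 0.434

On each side the TISE gives plane waves with k = √(2m(E − V))/ℏ: k₁ = √(2·½·8.51) = 2.917, k₂ = √(2·½·0.36) = 0.6000.
Continuity of ψ and ψ′ at the step yields the reflection amplitude r = (k₁ − k₂)/(k₁ + k₂) = 0.6588; thus R = |r|² = 0.4340, T = 0.5660.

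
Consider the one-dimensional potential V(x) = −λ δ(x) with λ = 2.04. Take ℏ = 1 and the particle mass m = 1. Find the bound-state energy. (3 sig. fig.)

E = -2.08

For x ≠ 0 the bound state is ψ ∝ e^{−κ|x|}; integrating the TISE across the delta gives the cusp condition 2κ = 2mλ/ℏ², so κ = 2.040.
Then E = −ℏ²κ²/(2m) = −mλ²/(2ℏ²) = -2.081.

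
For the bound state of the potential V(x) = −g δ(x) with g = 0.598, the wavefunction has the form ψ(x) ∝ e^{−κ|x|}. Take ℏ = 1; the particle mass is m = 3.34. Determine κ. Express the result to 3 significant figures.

κ = 2.00

Integrating the TISE across x = 0 gives the cusp condition ψ'(0⁺) − ψ'(0⁻) = −(2mg/ℏ²)ψ(0).
With ψ ∝ e^{−κ|x|} this yields −2κ = −2mg/ℏ², so κ = mg/ℏ² = 1.997.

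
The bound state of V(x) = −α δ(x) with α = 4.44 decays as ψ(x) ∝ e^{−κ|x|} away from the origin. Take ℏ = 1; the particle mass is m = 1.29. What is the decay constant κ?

Integrate −(ℏ²/2m)ψ'' − αδ(x)ψ = Eψ from −ε to +ε: the ψ'' term gives ψ'(0⁺) − ψ'(0⁻) and the δ term gives −(2mα/ℏ²)ψ(0).
With ψ ∝ e^{−κ|x|} this yields −2κ = −2mα/ℏ², so κ = mα/ℏ² = 5.728.

κ = 5.73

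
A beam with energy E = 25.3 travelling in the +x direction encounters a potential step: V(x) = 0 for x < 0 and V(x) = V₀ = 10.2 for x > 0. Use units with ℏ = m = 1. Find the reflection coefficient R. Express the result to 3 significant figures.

R = 0.0165

The wavenumbers are k₁ = √(2mE)/ℏ = 7.113 on the left and k₂ = √(2m(E − V₀))/ℏ = 5.495 on the right.
Matching ψ and ψ′ at x = 0 gives r = (k₁ − k₂)/(k₁ + k₂), so R = r² = 0.01647 and T = 1 − R = 0.9835.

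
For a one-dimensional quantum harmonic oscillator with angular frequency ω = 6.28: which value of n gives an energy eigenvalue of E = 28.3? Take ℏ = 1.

E_n = ℏω(n + ½) ⇒ n = E/(ℏω) − ½ = 28.3/6.28 − 0.5 = 4.006 → n = 4.

n = 4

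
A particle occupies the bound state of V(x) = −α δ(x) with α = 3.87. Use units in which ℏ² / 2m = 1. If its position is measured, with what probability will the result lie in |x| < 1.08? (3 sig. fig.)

The normalised bound state is ψ = √κ e^{−κ|x|} with κ = mα/ℏ² = 1.935.
P(|x| < d) = ∫_{−d}^{d} κ e^{−2κ|x|} dx = 1 − e^{−2κd} = 1 − e^{−4.180} = 0.9847.

P = 0.985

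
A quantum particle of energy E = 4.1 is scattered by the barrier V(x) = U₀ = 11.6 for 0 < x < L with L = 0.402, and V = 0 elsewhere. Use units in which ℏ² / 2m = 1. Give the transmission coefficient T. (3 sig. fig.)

E < U₀: inside the barrier ψ ∝ e^{±κx} with κ = √(2m(U₀ − E))/ℏ = 2.739.
κL = 1.101, sinh(κL) = 1.337.
The exact tunnelling result is T⁻¹ = 1 + U₀² sinh²(κL) / [4E(U₀ − E)] = 2.956, so T = 0.338.

T = 0.338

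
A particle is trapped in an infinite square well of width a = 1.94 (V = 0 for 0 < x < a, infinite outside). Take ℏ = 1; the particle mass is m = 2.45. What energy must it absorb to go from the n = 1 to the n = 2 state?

ΔE = 1.61

E_n = n²π²ℏ²/(2ma²), so ΔE = (2² − 1²) π²ℏ²/(2ma²).
ΔE = 3 × π² / (2 × 2.45 × 1.94²) = 1.606.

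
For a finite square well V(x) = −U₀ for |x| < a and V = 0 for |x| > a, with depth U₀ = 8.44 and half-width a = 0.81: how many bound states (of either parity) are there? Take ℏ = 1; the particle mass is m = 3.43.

The dimensionless depth is z₀ = a√(2mU₀)/ℏ = 0.81 × √(57.90) = 6.163.
The even/odd transcendental equations gain one root per π/2 in z₀, giving N = 1 + ⌊2z₀/π⌋ = 1 + ⌊3.924⌋ = 4.

N = 4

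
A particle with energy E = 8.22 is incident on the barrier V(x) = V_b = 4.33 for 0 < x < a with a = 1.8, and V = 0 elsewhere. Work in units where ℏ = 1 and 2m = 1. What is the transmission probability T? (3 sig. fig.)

Above the barrier the interior wavenumber is k₂ = √(2m(E − V_b))/ℏ = 1.972, giving phase k₂a = 3.550.
Matching at both interfaces gives T⁻¹ = 1 + V_b² sin²(k₂a) / [4E(E − V_b)] = 1.023, hence T = 0.977.

T = 0.977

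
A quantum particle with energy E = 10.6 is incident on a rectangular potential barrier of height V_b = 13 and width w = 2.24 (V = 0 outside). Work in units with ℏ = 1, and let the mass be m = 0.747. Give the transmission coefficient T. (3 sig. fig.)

T = 0.000498

E < V_b: inside the barrier ψ ∝ e^{±κx} with κ = √(2m(V_b − E))/ℏ = 1.894.
κw = 4.242, sinh(κw) = 34.75.
Matching ψ, ψ′ at both faces gives T = [1 + V_b² sinh²(κw) / (4E(V_b − E))]⁻¹ = 1/2007 = 0.000498.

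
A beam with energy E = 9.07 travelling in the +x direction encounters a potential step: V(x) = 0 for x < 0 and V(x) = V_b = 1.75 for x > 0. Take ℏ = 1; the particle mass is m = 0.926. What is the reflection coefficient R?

R = 0.00287

The wavenumbers are k₁ = √(2mE)/ℏ = 4.098 on the left and k₂ = √(2m(E − V_b))/ℏ = 3.682 on the right.
Continuity of ψ and ψ′ at the step yields the reflection amplitude r = (k₁ − k₂)/(k₁ + k₂) = 0.05354; thus R = |r|² = 0.002866, T = 0.9971.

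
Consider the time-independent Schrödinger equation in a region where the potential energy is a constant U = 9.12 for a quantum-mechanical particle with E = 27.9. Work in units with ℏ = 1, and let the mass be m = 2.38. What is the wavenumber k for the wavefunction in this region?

k = 9.45

With E > U the solution is oscillatory, ψ ∝ e^{±ikx} with k = √(2m(E − U))/ℏ.
k = √(2 × 2.38 × 18.78) = 9.455.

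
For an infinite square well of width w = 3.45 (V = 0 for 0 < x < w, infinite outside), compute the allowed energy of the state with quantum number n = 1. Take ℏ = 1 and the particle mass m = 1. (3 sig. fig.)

E = 0.415

The infinite-well eigenfunctions ψ_n = √(2/w) sin(nπx/w) vanish at both walls, giving E_n = n²π²ℏ²/(2mw²).
E_1 = 1² × π² / (2 × 1 × 3.45²) = 0.4146.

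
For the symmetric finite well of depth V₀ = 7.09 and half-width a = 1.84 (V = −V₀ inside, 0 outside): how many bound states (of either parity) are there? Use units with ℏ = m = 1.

N = 5

The dimensionless depth is z₀ = a√(2mV₀)/ℏ = 1.84 × √(14.18) = 6.929.
The even/odd transcendental equations gain one root per π/2 in z₀, giving N = 1 + ⌊2z₀/π⌋ = 1 + ⌊4.411⌋ = 5.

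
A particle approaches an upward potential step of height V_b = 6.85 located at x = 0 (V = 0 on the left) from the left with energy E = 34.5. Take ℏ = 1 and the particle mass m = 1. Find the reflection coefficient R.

R = 0.00306

The wavenumbers are k₁ = √(2mE)/ℏ = 8.307 on the left and k₂ = √(2m(E − V_b))/ℏ = 7.436 on the right.
Matching ψ and ψ′ at x = 0 gives r = (k₁ − k₂)/(k₁ + k₂), so R = r² = 0.003056 and T = 1 − R = 0.9969.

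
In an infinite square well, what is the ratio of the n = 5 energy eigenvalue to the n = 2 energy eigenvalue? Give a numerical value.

E_n = n²π²ℏ²/(2mL²) so the ratio is n₂²/n₁² = 25/4 = 6.25.

6.25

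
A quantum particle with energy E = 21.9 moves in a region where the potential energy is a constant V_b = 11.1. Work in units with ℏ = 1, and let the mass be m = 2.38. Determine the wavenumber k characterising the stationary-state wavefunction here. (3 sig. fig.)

k = 7.17

With E > V_b the solution is oscillatory, ψ ∝ e^{±ikx} with k = √(2m(E − V_b))/ℏ.
k = √(2 × 2.38 × 10.8) = 7.170.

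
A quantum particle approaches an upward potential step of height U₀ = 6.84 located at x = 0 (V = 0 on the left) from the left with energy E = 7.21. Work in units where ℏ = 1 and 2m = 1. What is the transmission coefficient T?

The wavenumbers are k₁ = √(2mE)/ℏ = 2.685 on the left and k₂ = √(2m(E − U₀))/ℏ = 0.6083 on the right.
Continuity of ψ and ψ′ at the step yields the reflection amplitude r = (k₁ − k₂)/(k₁ + k₂) = 0.6306; thus R = |r|² = 0.3977, T = 0.6023.

T = 0.602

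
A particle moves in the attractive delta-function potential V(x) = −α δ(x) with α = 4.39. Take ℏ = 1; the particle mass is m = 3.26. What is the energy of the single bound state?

E = -31.4

For x ≠ 0 the bound state is ψ ∝ e^{−κ|x|}; integrating the TISE across the delta gives the cusp condition 2κ = 2mα/ℏ², so κ = 14.31.
Then E = −ℏ²κ²/(2m) = −mα²/(2ℏ²) = -31.41.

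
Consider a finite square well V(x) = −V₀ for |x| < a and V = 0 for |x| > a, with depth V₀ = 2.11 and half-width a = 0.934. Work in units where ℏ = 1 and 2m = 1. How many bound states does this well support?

The dimensionless depth is z₀ = a√(2mV₀)/ℏ = 0.934 × √(2.110) = 1.357.
A new bound state (alternating even/odd) appears each time z₀ passes a multiple of π/2, so N = ⌊2z₀/π⌋ + 1 = ⌊0.8637⌋ + 1 = 1.

N = 1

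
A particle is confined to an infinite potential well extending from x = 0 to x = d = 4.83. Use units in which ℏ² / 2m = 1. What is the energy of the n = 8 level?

Requiring ψ(0) = ψ(d) = 0 quantises k = nπ/d, hence E_n = ℏ²k²/2m = n²π²ℏ²/(2md²).
E_8 = 8² × π² / (2 × 0.5 × 4.83²) = 27.08.

E = 27.1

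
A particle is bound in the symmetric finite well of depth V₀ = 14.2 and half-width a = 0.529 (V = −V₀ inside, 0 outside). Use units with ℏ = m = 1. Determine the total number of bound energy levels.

The dimensionless depth is z₀ = a√(2mV₀)/ℏ = 0.529 × √(28.40) = 2.819.
A new bound state (alternating even/odd) appears each time z₀ passes a multiple of π/2, so N = ⌊2z₀/π⌋ + 1 = ⌊1.795⌋ + 1 = 2.

N = 2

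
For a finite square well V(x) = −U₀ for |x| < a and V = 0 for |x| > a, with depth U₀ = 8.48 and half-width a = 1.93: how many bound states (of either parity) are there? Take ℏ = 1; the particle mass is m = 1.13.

N = 6

The dimensionless depth is z₀ = a√(2mU₀)/ℏ = 1.93 × √(19.16) = 8.449.
The even/odd transcendental equations gain one root per π/2 in z₀, giving N = 1 + ⌊2z₀/π⌋ = 1 + ⌊5.379⌋ = 6.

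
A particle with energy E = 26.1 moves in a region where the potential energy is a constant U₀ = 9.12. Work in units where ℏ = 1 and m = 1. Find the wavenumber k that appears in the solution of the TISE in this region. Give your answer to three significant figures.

k = 5.83

With E > U₀ the solution is oscillatory, ψ ∝ e^{±ikx} with k = √(2m(E − U₀))/ℏ.
k = √(2 × 1 × 16.98) = 5.828.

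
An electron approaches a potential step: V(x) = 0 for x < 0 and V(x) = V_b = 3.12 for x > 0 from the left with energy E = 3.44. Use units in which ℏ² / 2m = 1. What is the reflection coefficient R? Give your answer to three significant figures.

R = 0.284

On each side the TISE gives plane waves with k = √(2m(E − V))/ℏ: k₁ = √(2·½·3.44) = 1.855, k₂ = √(2·½·0.32) = 0.5657.
Continuity of ψ and ψ′ at the step yields the reflection amplitude r = (k₁ − k₂)/(k₁ + k₂) = 0.5326; thus R = |r|² = 0.2836, T = 0.7164.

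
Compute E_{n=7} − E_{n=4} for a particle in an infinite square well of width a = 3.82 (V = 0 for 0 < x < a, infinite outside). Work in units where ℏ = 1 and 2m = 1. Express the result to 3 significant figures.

E_n = n²π²ℏ²/(2ma²), so ΔE = (7² − 4²) π²ℏ²/(2ma²).
ΔE = 33 × π² / (2 × 0.5 × 3.82²) = 22.32.

ΔE = 22.3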